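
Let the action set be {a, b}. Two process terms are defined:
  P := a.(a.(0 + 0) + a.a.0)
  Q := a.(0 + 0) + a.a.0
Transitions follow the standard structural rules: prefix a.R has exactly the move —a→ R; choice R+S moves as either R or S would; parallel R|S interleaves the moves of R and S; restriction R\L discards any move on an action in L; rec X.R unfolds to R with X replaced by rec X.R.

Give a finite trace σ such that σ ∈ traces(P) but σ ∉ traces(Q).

aaa

LTS(P): 5 reachable states
  p0 = a.(a.(0 + 0) + a.a.0) :: —a→ p1
  p1 = a.(0 + 0) + a.a.0 :: —a→ p2, —a→ p3
  p2 = 0 + 0 :: ∅
  p3 = a.0 :: —a→ p4
  p4 = 0 :: ∅
LTS(Q): 4 reachable states
  q0 = a.(0 + 0) + a.a.0 :: —a→ q1, —a→ q2
  q1 = 0 + 0 :: ∅
  q2 = a.0 :: —a→ q3
  q3 = 0 :: ∅
Executing aaa from P (initial set {p0}):
  [1] a ⇒ {p1}
  [2] a ⇒ {p2, p3}
  [3] a ⇒ {p4}
  — P admits the full trace.
Executing aaa from Q (initial set {q0}):
  [1] a ⇒ {q1, q2}
  [2] a ⇒ {q3}
  [3] a ⇒ ∅ (Q stuck)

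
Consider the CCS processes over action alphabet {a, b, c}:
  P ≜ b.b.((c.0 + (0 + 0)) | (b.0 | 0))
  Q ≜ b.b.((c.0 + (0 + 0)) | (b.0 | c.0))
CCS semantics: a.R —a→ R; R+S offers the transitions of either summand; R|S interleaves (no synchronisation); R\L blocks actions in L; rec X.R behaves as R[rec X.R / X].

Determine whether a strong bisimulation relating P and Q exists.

P's transition system — 6 states:
  m0 = b.b.((c.0 + (0 + 0)) | (b.0 | 0)) has moves ··b··> m1
  m1 = b.((c.0 + (0 + 0)) | (b.0 | 0)) has moves ··b··> m2
  m2 = (c.0 + (0 + 0)) | (b.0 | 0) has moves ··b··> m3, ··c··> m4
  m3 = (c.0 + (0 + 0)) | (0 | 0) has moves ··c··> m5
  m4 = 0 | (b.0 | 0) has moves ··b··> m5
  m5 = 0 | (0 | 0) has moves stopped
Q's transition system — 10 states:
  n0 = b.b.((c.0 + (0 + 0)) | (b.0 | c.0)) has moves ··b··> n1
  n1 = b.((c.0 + (0 + 0)) | (b.0 | c.0)) has moves ··b··> n2
  n2 = (c.0 + (0 + 0)) | (b.0 | c.0) has moves ··b··> n3, ··c··> n4, ··c··> n5
  n3 = (c.0 + (0 + 0)) | (0 | c.0) has moves ··c··> n6, ··c··> n7
  n4 = (c.0 + (0 + 0)) | (b.0 | 0) has moves ··b··> n6, ··c··> n8
  n5 = 0 | (b.0 | c.0) has moves ··b··> n7, ··c··> n8
  n6 = (c.0 + (0 + 0)) | (0 | 0) has moves ··c··> n9
  n7 = 0 | (0 | c.0) has moves ··c··> n9
  n8 = 0 | (b.0 | 0) has moves ··b··> n9
  n9 = 0 | (0 | 0) has moves stopped
Bisimilarity quotient blocks:
  B0 = {m0}
  B1 = {m1}
  B2 = {m2, n4, n5}
  B3 = {m4, n8}
  B4 = {m5, n9}
  B5 = {m3, n6, n7}
  B6 = {n0}
  B7 = {n1}
  B8 = {n2}
  B9 = {n3}
m0 ∈ B0, n0 ∈ B6 → different blocks

not bisimilar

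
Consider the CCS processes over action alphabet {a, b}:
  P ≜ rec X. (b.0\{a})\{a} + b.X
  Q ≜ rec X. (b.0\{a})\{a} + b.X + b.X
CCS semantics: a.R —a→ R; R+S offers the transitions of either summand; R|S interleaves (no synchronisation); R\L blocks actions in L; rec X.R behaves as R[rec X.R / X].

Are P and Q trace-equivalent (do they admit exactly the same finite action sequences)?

traces(P) = traces(Q)

LTS(P): 2 reachable states
  s0 = rec X. (b.0\{a})\{a} + b.X → --b--▸ s0, --b--▸ s1
  s1 = 0\{a}\{a} → stopped
LTS(Q): 2 reachable states
  t0 = rec X. (b.0\{a})\{a} + b.X + b.X → --b--▸ t0, --b--▸ t1
  t1 = 0\{a}\{a} → stopped
Coarsest stable partition (strong bisimilarity classes):
  B0 = {s0, t0}
  B1 = {s1, t1}
s0 ∈ B0, t0 ∈ B0 → same block
Bisimilar ⇒ trace-equivalent.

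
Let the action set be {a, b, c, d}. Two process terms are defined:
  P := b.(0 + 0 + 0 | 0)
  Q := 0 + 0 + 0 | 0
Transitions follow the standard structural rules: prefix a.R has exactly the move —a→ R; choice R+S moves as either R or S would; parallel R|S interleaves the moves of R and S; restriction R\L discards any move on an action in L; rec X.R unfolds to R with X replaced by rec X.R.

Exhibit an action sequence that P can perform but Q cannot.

b

Reachable graph of P (2 states):
  m0 = b.(0 + 0 + 0 | 0) :: --b--▸ m1
  m1 = 0 + 0 + 0 | 0 :: ·
Reachable graph of Q (1 states):
  n0 = 0 + 0 + 0 | 0 :: ·
Executing b from P (initial set {m0}):
  step 1 (b): {m1}
  ✓ P
Executing b from Q (initial set {n0}):
  step 1 (b): no successor for Q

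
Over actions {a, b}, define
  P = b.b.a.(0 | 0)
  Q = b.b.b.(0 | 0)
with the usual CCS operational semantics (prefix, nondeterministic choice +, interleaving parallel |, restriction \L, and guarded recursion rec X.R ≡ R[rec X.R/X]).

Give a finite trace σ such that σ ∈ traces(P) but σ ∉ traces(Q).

P's transition system — 4 states:
  s0 = b.b.a.(0 | 0) has moves -b-> s1
  s1 = b.a.(0 | 0) has moves -b-> s2
  s2 = a.(0 | 0) has moves -a-> s3
  s3 = 0 | 0 has moves ·
Q's transition system — 4 states:
  t0 = b.b.b.(0 | 0) has moves -b-> t1
  t1 = b.b.(0 | 0) has moves -b-> t2
  t2 = b.(0 | 0) has moves -b-> t3
  t3 = 0 | 0 has moves ·
Run σ = ⟨bba⟩ on P: start {s0}
  [1] b ⇒ {s1}
  [2] b ⇒ {s2}
  [3] a ⇒ {s3}
  P completes σ.
Run σ = ⟨bba⟩ on Q: start {t0}
  [1] b ⇒ {t1}
  [2] b ⇒ {t2}
  [3] a ⇒ no successor for Q

bba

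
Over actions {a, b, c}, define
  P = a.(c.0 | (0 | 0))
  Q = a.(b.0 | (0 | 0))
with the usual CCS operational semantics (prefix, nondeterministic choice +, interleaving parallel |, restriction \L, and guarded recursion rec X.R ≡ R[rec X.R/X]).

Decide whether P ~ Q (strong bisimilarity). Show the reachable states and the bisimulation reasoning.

NO

Reachable graph of P (3 states):
  s0 = a.(c.0 | (0 | 0)) has moves --a--▸ s1
  s1 = c.0 | (0 | 0) has moves --c--▸ s2
  s2 = 0 | (0 | 0) has moves deadlocked
Reachable graph of Q (3 states):
  t0 = a.(b.0 | (0 | 0)) has moves --a--▸ t1
  t1 = b.0 | (0 | 0) has moves --b--▸ t2
  t2 = 0 | (0 | 0) has moves deadlocked
Bisimilarity quotient blocks:
  B0 = {s0}
  B1 = {s1}
  B2 = {s2, t2}
  B3 = {t0}
  B4 = {t1}
s0 ∈ B0, t0 ∈ B3 → different blocks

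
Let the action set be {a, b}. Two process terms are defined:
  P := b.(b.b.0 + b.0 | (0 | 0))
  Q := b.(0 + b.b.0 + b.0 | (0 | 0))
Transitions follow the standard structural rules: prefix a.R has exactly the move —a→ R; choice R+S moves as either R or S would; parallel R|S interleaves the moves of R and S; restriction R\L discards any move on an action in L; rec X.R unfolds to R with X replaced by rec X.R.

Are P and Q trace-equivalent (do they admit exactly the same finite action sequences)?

trace-equivalent

LTS(P): 5 reachable states
  m0 = b.(b.b.0 + b.0 | (0 | 0)) ⊢ ··b··> m1
  m1 = b.b.0 + b.0 | (0 | 0) ⊢ ··b··> m2, ··b··> m3
  m2 = 0 | (0 | 0) ⊢ (no moves)
  m3 = b.0 ⊢ ··b··> m4
  m4 = 0 ⊢ (no moves)
LTS(Q): 5 reachable states
  n0 = b.(0 + b.b.0 + b.0 | (0 | 0)) ⊢ ··b··> n1
  n1 = 0 + b.b.0 + b.0 | (0 | 0) ⊢ ··b··> n2, ··b··> n3
  n2 = 0 | (0 | 0) ⊢ (no moves)
  n3 = b.0 ⊢ ··b··> n4
  n4 = 0 ⊢ (no moves)
Bisimilarity quotient blocks:
  B0 = {m0, n0}
  B1 = {m1, n1}
  B2 = {m2, m4, n2, n4}
  B3 = {m3, n3}
m0 ∈ B0, n0 ∈ B0 → same block
Bisimilar ⇒ trace-equivalent.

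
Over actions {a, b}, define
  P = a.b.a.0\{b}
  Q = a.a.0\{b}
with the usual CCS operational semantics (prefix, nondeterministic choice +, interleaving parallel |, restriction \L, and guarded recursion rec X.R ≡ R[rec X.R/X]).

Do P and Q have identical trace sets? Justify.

trace-distinct — witness ⟨ab⟩

Reachable graph of P (4 states):
  u0 = a.b.a.0\{b} | =a=> u1
  u1 = b.a.0\{b} | =b=> u2
  u2 = a.0\{b} | =a=> u3
  u3 = 0\{b} | stopped
Reachable graph of Q (3 states):
  v0 = a.a.0\{b} | =a=> v1
  v1 = a.0\{b} | =a=> v2
  v2 = 0\{b} | stopped
Run σ = ⟨ab⟩ on P: start {u0}
  [1] a ⇒ {u1}
  [2] b ⇒ {u2}
  P completes σ.
Run σ = ⟨ab⟩ on Q: start {v0}
  [1] a ⇒ {v1}
  [2] b ⇒ ∅ (Q stuck)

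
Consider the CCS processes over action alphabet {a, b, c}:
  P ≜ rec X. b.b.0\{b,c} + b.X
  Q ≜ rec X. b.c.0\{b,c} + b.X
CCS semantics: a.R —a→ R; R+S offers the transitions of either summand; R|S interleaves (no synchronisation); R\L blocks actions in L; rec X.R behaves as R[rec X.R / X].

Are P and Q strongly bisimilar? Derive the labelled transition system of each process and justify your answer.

Reachable graph of P (3 states):
  s0 = rec X. b.b.0\{b,c} + b.X has moves ··b··> s0, ··b··> s1
  s1 = b.0\{b,c} has moves ··b··> s2
  s2 = 0\{b,c} has moves ∅
Reachable graph of Q (3 states):
  t0 = rec X. b.c.0\{b,c} + b.X has moves ··b··> t0, ··b··> t1
  t1 = c.0\{b,c} has moves ··c··> t2
  t2 = 0\{b,c} has moves ∅
Coarsest stable partition (strong bisimilarity classes):
  B0 = {s0}
  B1 = {s1}
  B2 = {s2, t2}
  B3 = {t0}
  B4 = {t1}
s0 ∈ B0, t0 ∈ B3 → different blocks

NO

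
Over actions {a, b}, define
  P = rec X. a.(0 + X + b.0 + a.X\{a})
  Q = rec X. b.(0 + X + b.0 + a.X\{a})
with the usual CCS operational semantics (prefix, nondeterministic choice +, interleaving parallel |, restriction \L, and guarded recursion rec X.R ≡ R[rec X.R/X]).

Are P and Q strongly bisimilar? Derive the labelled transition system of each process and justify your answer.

Reachable graph of P (4 states):
  p0 = rec X. a.(0 + X + b.0 + a.X\{a}) ⊢ -a-> p1
  p1 = 0 + (rec X. a.(0 + X + b.0 + a.X\{a})) + b.0 + a.(rec X. a.(0 + X + b.0 + a.X\{a}))\{a} ⊢ -a-> p1, -a-> p2, -b-> p3
  p2 = (rec X. a.(0 + X + b.0 + a.X\{a}))\{a} ⊢ stopped
  p3 = 0 ⊢ stopped
Reachable graph of Q (6 states):
  q0 = rec X. b.(0 + X + b.0 + a.X\{a}) ⊢ -b-> q1
  q1 = 0 + (rec X. b.(0 + X + b.0 + a.X\{a})) + b.0 + a.(rec X. b.(0 + X + b.0 + a.X\{a}))\{a} ⊢ -a-> q2, -b-> q1, -b-> q3
  q2 = (rec X. b.(0 + X + b.0 + a.X\{a}))\{a} ⊢ -b-> q4
  q3 = 0 ⊢ stopped
  q4 = (0 + (rec X. b.(0 + X + b.0 + a.X\{a})) + b.0 + a.(rec X. b.(0 + X + b.0 + a.X\{a}))\{a})\{a} ⊢ -b-> q4, -b-> q5
  q5 = 0\{a} ⊢ stopped
Bisimilarity quotient blocks:
  B0 = {p0}
  B1 = {p1}
  B2 = {p2, p3, q3, q5}
  B3 = {q0}
  B4 = {q1}
  B5 = {q2}
  B6 = {q4}
p0 ∈ B0, q0 ∈ B3 → different blocks

P ≁ Q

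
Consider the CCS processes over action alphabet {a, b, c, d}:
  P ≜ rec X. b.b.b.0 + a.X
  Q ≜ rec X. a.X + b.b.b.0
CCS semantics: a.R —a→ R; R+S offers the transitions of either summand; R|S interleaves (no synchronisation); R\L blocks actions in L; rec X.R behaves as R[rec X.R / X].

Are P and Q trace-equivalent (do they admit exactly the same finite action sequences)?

YES

Reachable graph of P (4 states):
  s0 = rec X. b.b.b.0 + a.X | =a=> s0, =b=> s1
  s1 = b.b.0 | =b=> s2
  s2 = b.0 | =b=> s3
  s3 = 0 | ·
Reachable graph of Q (4 states):
  t0 = rec X. a.X + b.b.b.0 | =a=> t0, =b=> t1
  t1 = b.b.0 | =b=> t2
  t2 = b.0 | =b=> t3
  t3 = 0 | ·
Coarsest stable partition (strong bisimilarity classes):
  B0 = {s0, t0}
  B1 = {s1, t1}
  B2 = {s2, t2}
  B3 = {s3, t3}
s0 ∈ B0, t0 ∈ B0 → same block
Bisimilar ⇒ trace-equivalent.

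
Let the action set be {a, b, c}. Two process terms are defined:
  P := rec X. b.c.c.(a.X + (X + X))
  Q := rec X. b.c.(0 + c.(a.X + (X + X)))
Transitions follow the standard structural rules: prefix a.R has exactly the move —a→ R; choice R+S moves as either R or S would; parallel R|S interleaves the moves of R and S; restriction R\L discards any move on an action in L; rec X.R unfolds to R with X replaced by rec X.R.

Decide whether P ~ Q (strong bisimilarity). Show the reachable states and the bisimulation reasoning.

P ~ Q

P's transition system — 4 states:
  m0 = rec X. b.c.c.(a.X + (X + X)) :: =b=> m1
  m1 = c.c.(a.(rec X. b.c.c.(a.X + (X + X))) + ((rec X. b.c.c.(a.X + (X + X))) + (rec X. b.c.c.(a.X + (X + X))))) :: =c=> m2
  m2 = c.(a.(rec X. b.c.c.(a.X + (X + X))) + ((rec X. b.c.c.(a.X + (X + X))) + (rec X. b.c.c.(a.X + (X + X))))) :: =c=> m3
  m3 = a.(rec X. b.c.c.(a.X + (X + X))) + ((rec X. b.c.c.(a.X + (X + X))) + (rec X. b.c.c.(a.X + (X + X)))) :: =a=> m0, =b=> m1
Q's transition system — 4 states:
  n0 = rec X. b.c.(0 + c.(a.X + (X + X))) :: =b=> n1
  n1 = c.(0 + c.(a.(rec X. b.c.(0 + c.(a.X + (X + X)))) + ((rec X. b.c.(0 + c.(a.X + (X + X)))) + (rec X. b.c.(0 + c.(a.X + (X + X))))))) :: =c=> n2
  n2 = 0 + c.(a.(rec X. b.c.(0 + c.(a.X + (X + X)))) + ((rec X. b.c.(0 + c.(a.X + (X + X)))) + (rec X. b.c.(0 + c.(a.X + (X + X)))))) :: =c=> n3
  n3 = a.(rec X. b.c.(0 + c.(a.X + (X + X)))) + ((rec X. b.c.(0 + c.(a.X + (X + X)))) + (rec X. b.c.(0 + c.(a.X + (X + X))))) :: =a=> n0, =b=> n1
Partition-refinement fixed point:
  B0 = {m0, n0}
  B1 = {m1, n1}
  B2 = {m2, n2}
  B3 = {m3, n3}
m0 ∈ B0, n0 ∈ B0 → same block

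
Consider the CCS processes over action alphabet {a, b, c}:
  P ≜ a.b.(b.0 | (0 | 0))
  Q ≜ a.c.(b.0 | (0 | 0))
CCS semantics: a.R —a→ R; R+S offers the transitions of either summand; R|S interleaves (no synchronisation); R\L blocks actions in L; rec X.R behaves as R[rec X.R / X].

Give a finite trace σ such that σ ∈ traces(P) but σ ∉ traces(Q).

ab

Reachable graph of P (4 states):
  m0 = a.b.(b.0 | (0 | 0)) ⊢ --a--▸ m1
  m1 = b.(b.0 | (0 | 0)) ⊢ --b--▸ m2
  m2 = b.0 | (0 | 0) ⊢ --b--▸ m3
  m3 = 0 | (0 | 0) ⊢ deadlocked
Reachable graph of Q (4 states):
  n0 = a.c.(b.0 | (0 | 0)) ⊢ --a--▸ n1
  n1 = c.(b.0 | (0 | 0)) ⊢ --c--▸ n2
  n2 = b.0 | (0 | 0) ⊢ --b--▸ n3
  n3 = 0 | (0 | 0) ⊢ deadlocked
Run σ = ⟨ab⟩ on P: start {m0}
  after a @ step 1: {m1}
  after b @ step 2: {m2}
  — P admits the full trace.
Run σ = ⟨ab⟩ on Q: start {n0}
  after a @ step 1: {n1}
  after b @ step 2: no successor for Q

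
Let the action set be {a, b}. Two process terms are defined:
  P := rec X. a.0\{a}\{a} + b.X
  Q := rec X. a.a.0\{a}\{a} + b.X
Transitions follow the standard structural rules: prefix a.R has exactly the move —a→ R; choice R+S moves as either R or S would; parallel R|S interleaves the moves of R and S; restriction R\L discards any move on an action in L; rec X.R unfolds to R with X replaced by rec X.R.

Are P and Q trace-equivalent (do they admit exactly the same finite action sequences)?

Reachable graph of P (2 states):
  u0 = rec X. a.0\{a}\{a} + b.X | ··a··> u1, ··b··> u0
  u1 = 0\{a}\{a} | deadlocked
Reachable graph of Q (3 states):
  v0 = rec X. a.a.0\{a}\{a} + b.X | ··a··> v1, ··b··> v0
  v1 = a.0\{a}\{a} | ··a··> v2
  v2 = 0\{a}\{a} | deadlocked
Trace ⟨aa⟩ through Q, begin at {v0}:
  after a @ step 1: {v1}
  after a @ step 2: {v2}
  Q completes σ.
Trace ⟨aa⟩ through P, begin at {u0}:
  after a @ step 1: {u1}
  after a @ step 2: ∅ (P stuck)

trace-distinct — witness ⟨aa⟩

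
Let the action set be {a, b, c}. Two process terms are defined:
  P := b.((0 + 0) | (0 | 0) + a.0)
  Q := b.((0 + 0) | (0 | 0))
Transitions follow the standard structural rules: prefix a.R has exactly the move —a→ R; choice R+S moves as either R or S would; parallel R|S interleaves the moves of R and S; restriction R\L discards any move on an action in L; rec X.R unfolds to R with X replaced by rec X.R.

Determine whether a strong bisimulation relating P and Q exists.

P's transition system — 3 states:
  u0 = b.((0 + 0) | (0 | 0) + a.0) | ··b··> u1
  u1 = (0 + 0) | (0 | 0) + a.0 | ··a··> u2
  u2 = 0 | (no moves)
Q's transition system — 2 states:
  v0 = b.((0 + 0) | (0 | 0)) | ··b··> v1
  v1 = (0 + 0) | (0 | 0) | (no moves)
Coarsest stable partition (strong bisimilarity classes):
  B0 = {u0}
  B1 = {u1}
  B2 = {u2, v1}
  B3 = {v0}
u0 ∈ B0, v0 ∈ B3 → different blocks

P ≁ Q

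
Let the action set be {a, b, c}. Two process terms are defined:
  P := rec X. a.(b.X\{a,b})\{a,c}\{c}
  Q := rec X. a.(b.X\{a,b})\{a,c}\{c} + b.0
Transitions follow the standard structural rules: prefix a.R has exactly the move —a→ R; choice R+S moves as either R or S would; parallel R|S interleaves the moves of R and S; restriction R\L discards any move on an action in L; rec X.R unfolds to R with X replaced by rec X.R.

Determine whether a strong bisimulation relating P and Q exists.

NO

LTS(P): 3 reachable states
  u0 = rec X. a.(b.X\{a,b})\{a,c}\{c} ⊢ —a→ u1
  u1 = (b.(rec X. a.(b.X\{a,b})\{a,c}\{c})\{a,b})\{a,c}\{c} ⊢ —b→ u2
  u2 = (rec X. a.(b.X\{a,b})\{a,c}\{c})\{a,b}\{a,c}\{c} ⊢ ∅
LTS(Q): 4 reachable states
  v0 = rec X. a.(b.X\{a,b})\{a,c}\{c} + b.0 ⊢ —a→ v1, —b→ v2
  v1 = (b.(rec X. a.(b.X\{a,b})\{a,c}\{c} + b.0)\{a,b})\{a,c}\{c} ⊢ —b→ v3
  v2 = 0 ⊢ ∅
  v3 = (rec X. a.(b.X\{a,b})\{a,c}\{c} + b.0)\{a,b}\{a,c}\{c} ⊢ ∅
Coarsest stable partition (strong bisimilarity classes):
  B0 = {u0}
  B1 = {u1, v1}
  B2 = {u2, v2, v3}
  B3 = {v0}
u0 ∈ B0, v0 ∈ B3 → different blocks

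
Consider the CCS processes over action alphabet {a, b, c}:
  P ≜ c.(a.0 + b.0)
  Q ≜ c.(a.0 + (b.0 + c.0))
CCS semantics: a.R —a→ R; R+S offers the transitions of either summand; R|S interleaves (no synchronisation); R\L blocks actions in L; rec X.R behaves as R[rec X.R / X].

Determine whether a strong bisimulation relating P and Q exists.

LTS(P): 3 reachable states
  s0 = c.(a.0 + b.0) :: ··c··> s1
  s1 = a.0 + b.0 :: ··a··> s2, ··b··> s2
  s2 = 0 :: ·
LTS(Q): 3 reachable states
  t0 = c.(a.0 + (b.0 + c.0)) :: ··c··> t1
  t1 = a.0 + (b.0 + c.0) :: ··a··> t2, ··b··> t2, ··c··> t2
  t2 = 0 :: ·
Coarsest stable partition (strong bisimilarity classes):
  B0 = {s0}
  B1 = {s1}
  B2 = {s2, t2}
  B3 = {t0}
  B4 = {t1}
s0 ∈ B0, t0 ∈ B3 → different blocks

P ≁ Q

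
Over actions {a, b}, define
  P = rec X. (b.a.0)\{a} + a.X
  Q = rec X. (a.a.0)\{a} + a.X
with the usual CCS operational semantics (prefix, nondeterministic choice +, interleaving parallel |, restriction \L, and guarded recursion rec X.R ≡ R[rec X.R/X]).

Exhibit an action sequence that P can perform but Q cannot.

b

Reachable graph of P (2 states):
  m0 = rec X. (b.a.0)\{a} + a.X → =a=> m0, =b=> m1
  m1 = (a.0)\{a} → stopped
Reachable graph of Q (1 states):
  n0 = rec X. (a.a.0)\{a} + a.X → =a=> n0
Trace ⟨b⟩ through P, begin at {m0}:
  [1] b ⇒ {m1}
  P completes σ.
Trace ⟨b⟩ through Q, begin at {n0}:
  [1] b ⇒ ∅ (Q stuck)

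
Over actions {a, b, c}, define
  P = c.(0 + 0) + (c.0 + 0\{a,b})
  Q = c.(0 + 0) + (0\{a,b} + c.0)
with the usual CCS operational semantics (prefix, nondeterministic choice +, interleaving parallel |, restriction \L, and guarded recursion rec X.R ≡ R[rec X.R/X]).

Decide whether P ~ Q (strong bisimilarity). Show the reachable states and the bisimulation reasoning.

P's transition system — 3 states:
  p0 = c.(0 + 0) + (c.0 + 0\{a,b}) ⊢ —c→ p1, —c→ p2
  p1 = 0 ⊢ deadlocked
  p2 = 0 + 0 ⊢ deadlocked
Q's transition system — 3 states:
  q0 = c.(0 + 0) + (0\{a,b} + c.0) ⊢ —c→ q1, —c→ q2
  q1 = 0 ⊢ deadlocked
  q2 = 0 + 0 ⊢ deadlocked
Partition-refinement fixed point:
  B0 = {p0, q0}
  B1 = {p1, p2, q1, q2}
p0 ∈ B0, q0 ∈ B0 → same block

P ~ Q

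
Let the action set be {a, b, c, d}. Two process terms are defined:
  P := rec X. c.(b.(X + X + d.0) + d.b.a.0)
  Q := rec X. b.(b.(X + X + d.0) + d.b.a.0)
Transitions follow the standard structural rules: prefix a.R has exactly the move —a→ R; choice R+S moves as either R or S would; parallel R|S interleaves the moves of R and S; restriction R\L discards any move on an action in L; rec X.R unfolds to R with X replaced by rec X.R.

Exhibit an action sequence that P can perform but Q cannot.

c

P's transition system — 6 states:
  m0 = rec X. c.(b.(X + X + d.0) + d.b.a.0) | -c-> m1
  m1 = b.((rec X. c.(b.(X + X + d.0) + d.b.a.0)) + (rec X. c.(b.(X + X + d.0) + d.b.a.0)) + d.0) + d.b.a.0 | -b-> m2, -d-> m3
  m2 = (rec X. c.(b.(X + X + d.0) + d.b.a.0)) + (rec X. c.(b.(X + X + d.0) + d.b.a.0)) + d.0 | -c-> m1, -d-> m4
  m3 = b.a.0 | -b-> m5
  m4 = 0 | (no moves)
  m5 = a.0 | -a-> m4
Q's transition system — 6 states:
  n0 = rec X. b.(b.(X + X + d.0) + d.b.a.0) | -b-> n1
  n1 = b.((rec X. b.(b.(X + X + d.0) + d.b.a.0)) + (rec X. b.(b.(X + X + d.0) + d.b.a.0)) + d.0) + d.b.a.0 | -b-> n2, -d-> n3
  n2 = (rec X. b.(b.(X + X + d.0) + d.b.a.0)) + (rec X. b.(b.(X + X + d.0) + d.b.a.0)) + d.0 | -b-> n1, -d-> n4
  n3 = b.a.0 | -b-> n5
  n4 = 0 | (no moves)
  n5 = a.0 | -a-> n4
Trace ⟨c⟩ through P, begin at {m0}:
  step 1 (c): {m1}
  ✓ P
Trace ⟨c⟩ through Q, begin at {n0}:
  step 1 (c): ∅ (Q stuck)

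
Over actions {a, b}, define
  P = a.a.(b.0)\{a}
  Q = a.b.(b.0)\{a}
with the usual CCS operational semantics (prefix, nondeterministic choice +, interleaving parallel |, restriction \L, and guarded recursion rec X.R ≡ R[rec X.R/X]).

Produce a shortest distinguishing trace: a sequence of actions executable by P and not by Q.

Reachable graph of P (4 states):
  u0 = a.a.(b.0)\{a} | =a=> u1
  u1 = a.(b.0)\{a} | =a=> u2
  u2 = (b.0)\{a} | =b=> u3
  u3 = 0\{a} | ·
Reachable graph of Q (4 states):
  v0 = a.b.(b.0)\{a} | =a=> v1
  v1 = b.(b.0)\{a} | =b=> v2
  v2 = (b.0)\{a} | =b=> v3
  v3 = 0\{a} | ·
Trace ⟨aa⟩ through P, begin at {u0}:
  step 1 (a): {u1}
  step 2 (a): {u2}
  ✓ P
Trace ⟨aa⟩ through Q, begin at {v0}:
  step 1 (a): {v1}
  step 2 (a): ∅  — Q cannot continue

aa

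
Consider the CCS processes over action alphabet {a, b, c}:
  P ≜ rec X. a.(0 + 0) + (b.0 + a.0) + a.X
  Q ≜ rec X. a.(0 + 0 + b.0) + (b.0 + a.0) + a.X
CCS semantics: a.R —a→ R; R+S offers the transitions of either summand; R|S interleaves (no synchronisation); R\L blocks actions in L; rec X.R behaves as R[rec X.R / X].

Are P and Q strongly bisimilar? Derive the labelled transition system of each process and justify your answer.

Reachable graph of P (3 states):
  u0 = rec X. a.(0 + 0) + (b.0 + a.0) + a.X | —a→ u0, —a→ u1, —a→ u2, —b→ u1
  u1 = 0 | (no moves)
  u2 = 0 + 0 | (no moves)
Reachable graph of Q (3 states):
  v0 = rec X. a.(0 + 0 + b.0) + (b.0 + a.0) + a.X | —a→ v0, —a→ v1, —a→ v2, —b→ v1
  v1 = 0 | (no moves)
  v2 = 0 + 0 + b.0 | —b→ v1
Bisimilarity quotient blocks:
  B0 = {u0}
  B1 = {u1, u2, v1}
  B2 = {v0}
  B3 = {v2}
u0 ∈ B0, v0 ∈ B2 → different blocks

P ≁ Q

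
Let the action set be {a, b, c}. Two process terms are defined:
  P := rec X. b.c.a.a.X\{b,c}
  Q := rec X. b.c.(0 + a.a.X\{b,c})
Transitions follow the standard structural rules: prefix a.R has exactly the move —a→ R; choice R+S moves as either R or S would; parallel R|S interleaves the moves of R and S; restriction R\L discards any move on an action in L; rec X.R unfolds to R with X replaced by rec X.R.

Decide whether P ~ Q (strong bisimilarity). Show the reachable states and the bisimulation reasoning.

Reachable graph of P (5 states):
  u0 = rec X. b.c.a.a.X\{b,c} has moves --b--▸ u1
  u1 = c.a.a.(rec X. b.c.a.a.X\{b,c})\{b,c} has moves --c--▸ u2
  u2 = a.a.(rec X. b.c.a.a.X\{b,c})\{b,c} has moves --a--▸ u3
  u3 = a.(rec X. b.c.a.a.X\{b,c})\{b,c} has moves --a--▸ u4
  u4 = (rec X. b.c.a.a.X\{b,c})\{b,c} has moves ∅
Reachable graph of Q (5 states):
  v0 = rec X. b.c.(0 + a.a.X\{b,c}) has moves --b--▸ v1
  v1 = c.(0 + a.a.(rec X. b.c.(0 + a.a.X\{b,c}))\{b,c}) has moves --c--▸ v2
  v2 = 0 + a.a.(rec X. b.c.(0 + a.a.X\{b,c}))\{b,c} has moves --a--▸ v3
  v3 = a.(rec X. b.c.(0 + a.a.X\{b,c}))\{b,c} has moves --a--▸ v4
  v4 = (rec X. b.c.(0 + a.a.X\{b,c}))\{b,c} has moves ∅
Bisimilarity quotient blocks:
  B0 = {u0, v0}
  B1 = {u1, v1}
  B2 = {u2, v2}
  B3 = {u3, v3}
  B4 = {u4, v4}
u0 ∈ B0, v0 ∈ B0 → same block

YES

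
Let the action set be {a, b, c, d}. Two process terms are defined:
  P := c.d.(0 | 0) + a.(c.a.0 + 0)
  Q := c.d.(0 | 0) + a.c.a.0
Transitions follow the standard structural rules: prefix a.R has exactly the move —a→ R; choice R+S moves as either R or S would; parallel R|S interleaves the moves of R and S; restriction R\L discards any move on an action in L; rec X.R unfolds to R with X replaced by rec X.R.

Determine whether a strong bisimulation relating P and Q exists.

LTS(P): 6 reachable states
  s0 = c.d.(0 | 0) + a.(c.a.0 + 0) ⊢ ··a··> s1, ··c··> s2
  s1 = c.a.0 + 0 ⊢ ··c··> s3
  s2 = d.(0 | 0) ⊢ ··d··> s4
  s3 = a.0 ⊢ ··a··> s5
  s4 = 0 | 0 ⊢ deadlocked
  s5 = 0 ⊢ deadlocked
LTS(Q): 6 reachable states
  t0 = c.d.(0 | 0) + a.c.a.0 ⊢ ··a··> t1, ··c··> t2
  t1 = c.a.0 ⊢ ··c··> t3
  t2 = d.(0 | 0) ⊢ ··d··> t4
  t3 = a.0 ⊢ ··a··> t5
  t4 = 0 | 0 ⊢ deadlocked
  t5 = 0 ⊢ deadlocked
Partition-refinement fixed point:
  B0 = {s0, t0}
  B1 = {s2, t2}
  B2 = {s4, s5, t4, t5}
  B3 = {s1, t1}
  B4 = {s3, t3}
s0 ∈ B0, t0 ∈ B0 → same block

P ~ Q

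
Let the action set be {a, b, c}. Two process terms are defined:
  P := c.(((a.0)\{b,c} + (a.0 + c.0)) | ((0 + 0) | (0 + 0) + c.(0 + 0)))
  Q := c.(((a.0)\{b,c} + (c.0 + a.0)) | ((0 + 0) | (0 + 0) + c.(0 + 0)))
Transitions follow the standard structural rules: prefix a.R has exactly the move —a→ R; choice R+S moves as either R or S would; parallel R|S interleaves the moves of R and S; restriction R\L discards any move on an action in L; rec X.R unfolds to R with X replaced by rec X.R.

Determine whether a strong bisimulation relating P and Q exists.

P's transition system — 7 states:
  s0 = c.(((a.0)\{b,c} + (a.0 + c.0)) | ((0 + 0) | (0 + 0) + c.(0 + 0))) :: -c-> s1
  s1 = ((a.0)\{b,c} + (a.0 + c.0)) | ((0 + 0) | (0 + 0) + c.(0 + 0)) :: -a-> s2, -a-> s3, -c-> s2, -c-> s4
  s2 = 0 | ((0 + 0) | (0 + 0) + c.(0 + 0)) :: -c-> s5
  s3 = 0\{b,c} | ((0 + 0) | (0 + 0) + c.(0 + 0)) :: -c-> s6
  s4 = ((a.0)\{b,c} + (a.0 + c.0)) | (0 + 0) :: -a-> s5, -a-> s6, -c-> s5
  s5 = 0 | (0 + 0) :: deadlocked
  s6 = 0\{b,c} | (0 + 0) :: deadlocked
Q's transition system — 7 states:
  t0 = c.(((a.0)\{b,c} + (c.0 + a.0)) | ((0 + 0) | (0 + 0) + c.(0 + 0))) :: -c-> t1
  t1 = ((a.0)\{b,c} + (c.0 + a.0)) | ((0 + 0) | (0 + 0) + c.(0 + 0)) :: -a-> t2, -a-> t3, -c-> t2, -c-> t4
  t2 = 0 | ((0 + 0) | (0 + 0) + c.(0 + 0)) :: -c-> t5
  t3 = 0\{b,c} | ((0 + 0) | (0 + 0) + c.(0 + 0)) :: -c-> t6
  t4 = ((a.0)\{b,c} + (c.0 + a.0)) | (0 + 0) :: -a-> t5, -a-> t6, -c-> t5
  t5 = 0 | (0 + 0) :: deadlocked
  t6 = 0\{b,c} | (0 + 0) :: deadlocked
Coarsest stable partition (strong bisimilarity classes):
  B0 = {s0, t0}
  B1 = {s1, t1}
  B2 = {s2, s3, t2, t3}
  B3 = {s5, s6, t5, t6}
  B4 = {s4, t4}
s0 ∈ B0, t0 ∈ B0 → same block

P ~ Q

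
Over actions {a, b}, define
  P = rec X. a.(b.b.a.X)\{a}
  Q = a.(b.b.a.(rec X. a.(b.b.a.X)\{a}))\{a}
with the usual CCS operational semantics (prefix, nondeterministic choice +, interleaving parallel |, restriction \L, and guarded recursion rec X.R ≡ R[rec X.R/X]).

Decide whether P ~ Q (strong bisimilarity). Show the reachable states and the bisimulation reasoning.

Reachable graph of P (4 states):
  m0 = rec X. a.(b.b.a.X)\{a} | -a-> m1
  m1 = (b.b.a.(rec X. a.(b.b.a.X)\{a}))\{a} | -b-> m2
  m2 = (b.a.(rec X. a.(b.b.a.X)\{a}))\{a} | -b-> m3
  m3 = (a.(rec X. a.(b.b.a.X)\{a}))\{a} | stopped
Reachable graph of Q (4 states):
  n0 = a.(b.b.a.(rec X. a.(b.b.a.X)\{a}))\{a} | -a-> n1
  n1 = (b.b.a.(rec X. a.(b.b.a.X)\{a}))\{a} | -b-> n2
  n2 = (b.a.(rec X. a.(b.b.a.X)\{a}))\{a} | -b-> n3
  n3 = (a.(rec X. a.(b.b.a.X)\{a}))\{a} | stopped
Bisimilarity quotient blocks:
  B0 = {m0, n0}
  B1 = {m1, n1}
  B2 = {m2, n2}
  B3 = {m3, n3}
m0 ∈ B0, n0 ∈ B0 → same block

YES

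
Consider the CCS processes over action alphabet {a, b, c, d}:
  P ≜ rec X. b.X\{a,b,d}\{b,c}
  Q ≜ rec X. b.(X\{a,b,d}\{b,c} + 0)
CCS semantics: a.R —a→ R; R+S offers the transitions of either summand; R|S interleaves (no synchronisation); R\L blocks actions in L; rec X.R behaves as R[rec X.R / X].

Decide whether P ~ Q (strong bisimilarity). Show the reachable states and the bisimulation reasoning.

YES

LTS(P): 2 reachable states
  m0 = rec X. b.X\{a,b,d}\{b,c} :: -b-> m1
  m1 = (rec X. b.X\{a,b,d}\{b,c})\{a,b,d}\{b,c} :: deadlocked
LTS(Q): 2 reachable states
  n0 = rec X. b.(X\{a,b,d}\{b,c} + 0) :: -b-> n1
  n1 = (rec X. b.(X\{a,b,d}\{b,c} + 0))\{a,b,d}\{b,c} + 0 :: deadlocked
Bisimilarity quotient blocks:
  B0 = {m0, n0}
  B1 = {m1, n1}
m0 ∈ B0, n0 ∈ B0 → same block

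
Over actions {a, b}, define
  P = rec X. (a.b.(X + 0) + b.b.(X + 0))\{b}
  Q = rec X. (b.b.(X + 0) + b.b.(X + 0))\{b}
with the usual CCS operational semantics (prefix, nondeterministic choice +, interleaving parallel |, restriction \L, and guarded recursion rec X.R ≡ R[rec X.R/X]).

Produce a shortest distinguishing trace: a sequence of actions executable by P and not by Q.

a

Reachable graph of P (2 states):
  u0 = rec X. (a.b.(X + 0) + b.b.(X + 0))\{b} ⊢ —a→ u1
  u1 = (b.((rec X. (a.b.(X + 0) + b.b.(X + 0))\{b}) + 0))\{b} ⊢ deadlocked
Reachable graph of Q (1 states):
  v0 = rec X. (b.b.(X + 0) + b.b.(X + 0))\{b} ⊢ deadlocked
Run σ = ⟨a⟩ on P: start {u0}
  after a @ step 1: {u1}
  P completes σ.
Run σ = ⟨a⟩ on Q: start {v0}
  after a @ step 1: ∅ (Q stuck)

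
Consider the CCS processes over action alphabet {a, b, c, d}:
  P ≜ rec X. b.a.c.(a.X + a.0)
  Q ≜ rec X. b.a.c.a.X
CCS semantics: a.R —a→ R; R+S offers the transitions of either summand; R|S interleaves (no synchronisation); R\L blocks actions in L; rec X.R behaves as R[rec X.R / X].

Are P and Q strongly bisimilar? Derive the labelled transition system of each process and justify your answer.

P ≁ Q

P's transition system — 5 states:
  p0 = rec X. b.a.c.(a.X + a.0) has moves —b→ p1
  p1 = a.c.(a.(rec X. b.a.c.(a.X + a.0)) + a.0) has moves —a→ p2
  p2 = c.(a.(rec X. b.a.c.(a.X + a.0)) + a.0) has moves —c→ p3
  p3 = a.(rec X. b.a.c.(a.X + a.0)) + a.0 has moves —a→ p0, —a→ p4
  p4 = 0 has moves deadlocked
Q's transition system — 4 states:
  q0 = rec X. b.a.c.a.X has moves —b→ q1
  q1 = a.c.a.(rec X. b.a.c.a.X) has moves —a→ q2
  q2 = c.a.(rec X. b.a.c.a.X) has moves —c→ q3
  q3 = a.(rec X. b.a.c.a.X) has moves —a→ q0
Coarsest stable partition (strong bisimilarity classes):
  B0 = {p0}
  B1 = {p1}
  B2 = {p2}
  B3 = {p3}
  B4 = {p4}
  B5 = {q0}
  B6 = {q1}
  B7 = {q2}
  B8 = {q3}
p0 ∈ B0, q0 ∈ B5 → different blocks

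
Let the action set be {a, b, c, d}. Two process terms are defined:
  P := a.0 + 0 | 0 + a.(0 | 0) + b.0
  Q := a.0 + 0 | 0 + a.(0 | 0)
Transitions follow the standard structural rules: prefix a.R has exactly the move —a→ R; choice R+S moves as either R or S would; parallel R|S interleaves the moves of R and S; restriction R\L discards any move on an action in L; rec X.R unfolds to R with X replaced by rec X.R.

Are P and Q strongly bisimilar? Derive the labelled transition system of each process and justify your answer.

P's transition system — 3 states:
  u0 = a.0 + 0 | 0 + a.(0 | 0) + b.0 :: —a→ u1, —a→ u2, —b→ u1
  u1 = 0 :: deadlocked
  u2 = 0 | 0 :: deadlocked
Q's transition system — 3 states:
  v0 = a.0 + 0 | 0 + a.(0 | 0) :: —a→ v1, —a→ v2
  v1 = 0 :: deadlocked
  v2 = 0 | 0 :: deadlocked
Partition-refinement fixed point:
  B0 = {u0}
  B1 = {u1, u2, v1, v2}
  B2 = {v0}
u0 ∈ B0, v0 ∈ B2 → different blocks

NO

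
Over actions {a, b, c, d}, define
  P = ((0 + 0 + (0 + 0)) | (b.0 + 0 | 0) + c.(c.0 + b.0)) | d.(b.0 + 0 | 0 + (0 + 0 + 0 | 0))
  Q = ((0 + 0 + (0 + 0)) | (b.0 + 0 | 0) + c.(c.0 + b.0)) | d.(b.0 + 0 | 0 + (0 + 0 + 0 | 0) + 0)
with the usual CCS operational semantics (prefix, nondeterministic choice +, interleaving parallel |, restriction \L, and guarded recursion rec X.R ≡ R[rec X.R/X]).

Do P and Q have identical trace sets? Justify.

Reachable graph of P (12 states):
  p0 = ((0 + 0 + (0 + 0)) | (b.0 + 0 | 0) + c.(c.0 + b.0)) | d.(b.0 + 0 | 0 + (0 + 0 + 0 | 0)) → -b-> p1, -c-> p2, -d-> p3
  p1 = (0 + 0 + (0 + 0)) | 0 | d.(b.0 + 0 | 0 + (0 + 0 + 0 | 0)) → -d-> p4
  p2 = (c.0 + b.0) | d.(b.0 + 0 | 0 + (0 + 0 + 0 | 0)) → -b-> p5, -c-> p5, -d-> p6
  p3 = ((0 + 0 + (0 + 0)) | (b.0 + 0 | 0) + c.(c.0 + b.0)) | (b.0 + 0 | 0 + (0 + 0 + 0 | 0)) → -b-> p4, -b-> p7, -c-> p6
  p4 = (0 + 0 + (0 + 0)) | 0 | (b.0 + 0 | 0 + (0 + 0 + 0 | 0)) → -b-> p8
  p5 = 0 | d.(b.0 + 0 | 0 + (0 + 0 + 0 | 0)) → -d-> p9
  p6 = (c.0 + b.0) | (b.0 + 0 | 0 + (0 + 0 + 0 | 0)) → -b-> p10, -b-> p9, -c-> p9
  p7 = ((0 + 0 + (0 + 0)) | (b.0 + 0 | 0) + c.(c.0 + b.0)) | 0 → -b-> p8, -c-> p10
  p8 = (0 + 0 + (0 + 0)) | 0 | 0 → ·
  p9 = 0 | (b.0 + 0 | 0 + (0 + 0 + 0 | 0)) → -b-> p11
  p10 = (c.0 + b.0) | 0 → -b-> p11, -c-> p11
  p11 = 0 | 0 → ·
Reachable graph of Q (12 states):
  q0 = ((0 + 0 + (0 + 0)) | (b.0 + 0 | 0) + c.(c.0 + b.0)) | d.(b.0 + 0 | 0 + (0 + 0 + 0 | 0) + 0) → -b-> q1, -c-> q2, -d-> q3
  q1 = (0 + 0 + (0 + 0)) | 0 | d.(b.0 + 0 | 0 + (0 + 0 + 0 | 0) + 0) → -d-> q4
  q2 = (c.0 + b.0) | d.(b.0 + 0 | 0 + (0 + 0 + 0 | 0) + 0) → -b-> q5, -c-> q5, -d-> q6
  q3 = ((0 + 0 + (0 + 0)) | (b.0 + 0 | 0) + c.(c.0 + b.0)) | (b.0 + 0 | 0 + (0 + 0 + 0 | 0) + 0) → -b-> q4, -b-> q7, -c-> q6
  q4 = (0 + 0 + (0 + 0)) | 0 | (b.0 + 0 | 0 + (0 + 0 + 0 | 0) + 0) → -b-> q8
  q5 = 0 | d.(b.0 + 0 | 0 + (0 + 0 + 0 | 0) + 0) → -d-> q9
  q6 = (c.0 + b.0) | (b.0 + 0 | 0 + (0 + 0 + 0 | 0) + 0) → -b-> q10, -b-> q9, -c-> q9
  q7 = ((0 + 0 + (0 + 0)) | (b.0 + 0 | 0) + c.(c.0 + b.0)) | 0 → -b-> q8, -c-> q10
  q8 = (0 + 0 + (0 + 0)) | 0 | 0 → ·
  q9 = 0 | (b.0 + 0 | 0 + (0 + 0 + 0 | 0) + 0) → -b-> q11
  q10 = (c.0 + b.0) | 0 → -b-> q11, -c-> q11
  q11 = 0 | 0 → ·
Partition-refinement fixed point:
  B0 = {p0, q0}
  B1 = {p3, q3}
  B2 = {p4, p9, q4, q9}
  B3 = {p11, p8, q11, q8}
  B4 = {p6, q6}
  B5 = {p10, q10}
  B6 = {p7, q7}
  B7 = {p1, p5, q1, q5}
  B8 = {p2, q2}
p0 ∈ B0, q0 ∈ B0 → same block
Bisimilar ⇒ trace-equivalent.

trace-equivalent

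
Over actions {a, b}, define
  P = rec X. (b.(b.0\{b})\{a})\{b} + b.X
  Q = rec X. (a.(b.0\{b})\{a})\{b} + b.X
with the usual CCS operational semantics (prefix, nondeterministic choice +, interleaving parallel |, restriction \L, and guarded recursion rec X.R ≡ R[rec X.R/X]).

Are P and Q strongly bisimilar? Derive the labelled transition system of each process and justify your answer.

P ≁ Q

LTS(P): 1 reachable states
  s0 = rec X. (b.(b.0\{b})\{a})\{b} + b.X :: -b-> s0
LTS(Q): 2 reachable states
  t0 = rec X. (a.(b.0\{b})\{a})\{b} + b.X :: -a-> t1, -b-> t0
  t1 = (b.0\{b})\{a}\{b} :: stopped
Partition-refinement fixed point:
  B0 = {s0}
  B1 = {t0}
  B2 = {t1}
s0 ∈ B0, t0 ∈ B1 → different blocks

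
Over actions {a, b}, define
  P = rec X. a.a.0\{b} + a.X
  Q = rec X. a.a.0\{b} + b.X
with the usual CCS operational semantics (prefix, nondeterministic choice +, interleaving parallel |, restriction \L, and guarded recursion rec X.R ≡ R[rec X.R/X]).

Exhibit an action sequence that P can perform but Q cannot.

aaa

LTS(P): 3 reachable states
  m0 = rec X. a.a.0\{b} + a.X | -a-> m0, -a-> m1
  m1 = a.0\{b} | -a-> m2
  m2 = 0\{b} | stopped
LTS(Q): 3 reachable states
  n0 = rec X. a.a.0\{b} + b.X | -a-> n1, -b-> n0
  n1 = a.0\{b} | -a-> n2
  n2 = 0\{b} | stopped
Trace ⟨aaa⟩ through P, begin at {m0}:
  step 1 (a): {m0, m1}
  step 2 (a): {m0, m1, m2}
  step 3 (a): {m0, m1, m2}
  ✓ P
Trace ⟨aaa⟩ through Q, begin at {n0}:
  step 1 (a): {n1}
  step 2 (a): {n2}
  step 3 (a): no successor for Q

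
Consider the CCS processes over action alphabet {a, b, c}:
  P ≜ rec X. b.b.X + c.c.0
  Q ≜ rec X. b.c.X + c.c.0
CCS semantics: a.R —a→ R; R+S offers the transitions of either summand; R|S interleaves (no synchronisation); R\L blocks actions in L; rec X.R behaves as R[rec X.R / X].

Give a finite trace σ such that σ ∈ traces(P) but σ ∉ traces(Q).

Reachable graph of P (4 states):
  p0 = rec X. b.b.X + c.c.0 ⊢ =b=> p1, =c=> p2
  p1 = b.(rec X. b.b.X + c.c.0) ⊢ =b=> p0
  p2 = c.0 ⊢ =c=> p3
  p3 = 0 ⊢ stopped
Reachable graph of Q (4 states):
  q0 = rec X. b.c.X + c.c.0 ⊢ =b=> q1, =c=> q2
  q1 = c.(rec X. b.c.X + c.c.0) ⊢ =c=> q0
  q2 = c.0 ⊢ =c=> q3
  q3 = 0 ⊢ stopped
Run σ = ⟨bb⟩ on P: start {p0}
  step 1 (b): {p1}
  step 2 (b): {p0}
  ✓ P
Run σ = ⟨bb⟩ on Q: start {q0}
  step 1 (b): {q1}
  step 2 (b): ∅  — Q cannot continue

bb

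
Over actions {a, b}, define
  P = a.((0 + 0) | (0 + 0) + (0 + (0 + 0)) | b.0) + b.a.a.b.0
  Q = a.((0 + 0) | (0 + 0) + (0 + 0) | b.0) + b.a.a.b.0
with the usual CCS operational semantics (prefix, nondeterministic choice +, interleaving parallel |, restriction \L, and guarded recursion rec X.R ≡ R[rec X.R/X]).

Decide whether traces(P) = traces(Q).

trace-equivalent

LTS(P): 7 reachable states
  m0 = a.((0 + 0) | (0 + 0) + (0 + (0 + 0)) | b.0) + b.a.a.b.0 has moves ··a··> m1, ··b··> m2
  m1 = (0 + 0) | (0 + 0) + (0 + (0 + 0)) | b.0 has moves ··b··> m3
  m2 = a.a.b.0 has moves ··a··> m4
  m3 = (0 + (0 + 0)) | 0 has moves ∅
  m4 = a.b.0 has moves ··a··> m5
  m5 = b.0 has moves ··b··> m6
  m6 = 0 has moves ∅
LTS(Q): 7 reachable states
  n0 = a.((0 + 0) | (0 + 0) + (0 + 0) | b.0) + b.a.a.b.0 has moves ··a··> n1, ··b··> n2
  n1 = (0 + 0) | (0 + 0) + (0 + 0) | b.0 has moves ··b··> n3
  n2 = a.a.b.0 has moves ··a··> n4
  n3 = (0 + 0) | 0 has moves ∅
  n4 = a.b.0 has moves ··a··> n5
  n5 = b.0 has moves ··b··> n6
  n6 = 0 has moves ∅
Partition-refinement fixed point:
  B0 = {m0, n0}
  B1 = {m2, n2}
  B2 = {m4, n4}
  B3 = {m1, m5, n1, n5}
  B4 = {m3, m6, n3, n6}
m0 ∈ B0, n0 ∈ B0 → same block
Bisimilar ⇒ trace-equivalent.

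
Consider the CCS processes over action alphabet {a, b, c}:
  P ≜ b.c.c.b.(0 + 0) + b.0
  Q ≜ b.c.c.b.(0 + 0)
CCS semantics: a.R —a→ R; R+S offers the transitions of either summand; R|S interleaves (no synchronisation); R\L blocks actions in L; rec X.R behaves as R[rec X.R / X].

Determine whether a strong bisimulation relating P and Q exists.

P ≁ Q

LTS(P): 6 reachable states
  p0 = b.c.c.b.(0 + 0) + b.0 ⊢ ··b··> p1, ··b··> p2
  p1 = 0 ⊢ ·
  p2 = c.c.b.(0 + 0) ⊢ ··c··> p3
  p3 = c.b.(0 + 0) ⊢ ··c··> p4
  p4 = b.(0 + 0) ⊢ ··b··> p5
  p5 = 0 + 0 ⊢ ·
LTS(Q): 5 reachable states
  q0 = b.c.c.b.(0 + 0) ⊢ ··b··> q1
  q1 = c.c.b.(0 + 0) ⊢ ··c··> q2
  q2 = c.b.(0 + 0) ⊢ ··c··> q3
  q3 = b.(0 + 0) ⊢ ··b··> q4
  q4 = 0 + 0 ⊢ ·
Partition-refinement fixed point:
  B0 = {p0}
  B1 = {p2, q1}
  B2 = {p3, q2}
  B3 = {p4, q3}
  B4 = {p1, p5, q4}
  B5 = {q0}
p0 ∈ B0, q0 ∈ B5 → different blocks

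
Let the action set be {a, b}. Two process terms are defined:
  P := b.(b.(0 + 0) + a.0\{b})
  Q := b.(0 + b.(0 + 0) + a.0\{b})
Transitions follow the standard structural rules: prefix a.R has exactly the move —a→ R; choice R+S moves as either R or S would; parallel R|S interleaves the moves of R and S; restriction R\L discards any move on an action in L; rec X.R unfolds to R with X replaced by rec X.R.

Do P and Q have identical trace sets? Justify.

P's transition system — 4 states:
  m0 = b.(b.(0 + 0) + a.0\{b}) ⊢ ··b··> m1
  m1 = b.(0 + 0) + a.0\{b} ⊢ ··a··> m2, ··b··> m3
  m2 = 0\{b} ⊢ (no moves)
  m3 = 0 + 0 ⊢ (no moves)
Q's transition system — 4 states:
  n0 = b.(0 + b.(0 + 0) + a.0\{b}) ⊢ ··b··> n1
  n1 = 0 + b.(0 + 0) + a.0\{b} ⊢ ··a··> n2, ··b··> n3
  n2 = 0\{b} ⊢ (no moves)
  n3 = 0 + 0 ⊢ (no moves)
Bisimilarity quotient blocks:
  B0 = {m0, n0}
  B1 = {m1, n1}
  B2 = {m2, m3, n2, n3}
m0 ∈ B0, n0 ∈ B0 → same block
Bisimilar ⇒ trace-equivalent.

YES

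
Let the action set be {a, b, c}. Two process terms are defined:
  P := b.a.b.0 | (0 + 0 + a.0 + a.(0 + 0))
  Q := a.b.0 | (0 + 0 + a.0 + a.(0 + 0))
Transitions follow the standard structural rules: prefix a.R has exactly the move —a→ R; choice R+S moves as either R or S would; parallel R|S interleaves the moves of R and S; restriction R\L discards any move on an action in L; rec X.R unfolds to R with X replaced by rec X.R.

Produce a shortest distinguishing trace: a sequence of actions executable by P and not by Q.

b

LTS(P): 12 reachable states
  p0 = b.a.b.0 | (0 + 0 + a.0 + a.(0 + 0)) :: =a=> p1, =a=> p2, =b=> p3
  p1 = b.a.b.0 | (0 + 0) :: =b=> p4
  p2 = b.a.b.0 | 0 :: =b=> p5
  p3 = a.b.0 | (0 + 0 + a.0 + a.(0 + 0)) :: =a=> p4, =a=> p5, =a=> p6
  p4 = a.b.0 | (0 + 0) :: =a=> p7
  p5 = a.b.0 | 0 :: =a=> p8
  p6 = b.0 | (0 + 0 + a.0 + a.(0 + 0)) :: =a=> p7, =a=> p8, =b=> p9
  p7 = b.0 | (0 + 0) :: =b=> p10
  p8 = b.0 | 0 :: =b=> p11
  p9 = 0 | (0 + 0 + a.0 + a.(0 + 0)) :: =a=> p10, =a=> p11
  p10 = 0 | (0 + 0) :: ·
  p11 = 0 | 0 :: ·
LTS(Q): 9 reachable states
  q0 = a.b.0 | (0 + 0 + a.0 + a.(0 + 0)) :: =a=> q1, =a=> q2, =a=> q3
  q1 = a.b.0 | (0 + 0) :: =a=> q4
  q2 = a.b.0 | 0 :: =a=> q5
  q3 = b.0 | (0 + 0 + a.0 + a.(0 + 0)) :: =a=> q4, =a=> q5, =b=> q6
  q4 = b.0 | (0 + 0) :: =b=> q7
  q5 = b.0 | 0 :: =b=> q8
  q6 = 0 | (0 + 0 + a.0 + a.(0 + 0)) :: =a=> q7, =a=> q8
  q7 = 0 | (0 + 0) :: ·
  q8 = 0 | 0 :: ·
Trace ⟨b⟩ through P, begin at {p0}:
  step 1 (b): {p3}
  ✓ P
Trace ⟨b⟩ through Q, begin at {q0}:
  step 1 (b): ∅  — Q cannot continue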